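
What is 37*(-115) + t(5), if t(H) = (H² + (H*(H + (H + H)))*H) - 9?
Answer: -3864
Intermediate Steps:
t(H) = -9 + H² + 3*H³ (t(H) = (H² + (H*(H + 2*H))*H) - 9 = (H² + (H*(3*H))*H) - 9 = (H² + (3*H²)*H) - 9 = (H² + 3*H³) - 9 = -9 + H² + 3*H³)
37*(-115) + t(5) = 37*(-115) + (-9 + 5² + 3*5³) = -4255 + (-9 + 25 + 3*125) = -4255 + (-9 + 25 + 375) = -4255 + 391 = -3864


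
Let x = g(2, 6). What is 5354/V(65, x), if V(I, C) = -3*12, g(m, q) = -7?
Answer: -2677/18 ≈ -148.72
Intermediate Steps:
x = -7
V(I, C) = -36
5354/V(65, x) = 5354/(-36) = 5354*(-1/36) = -2677/18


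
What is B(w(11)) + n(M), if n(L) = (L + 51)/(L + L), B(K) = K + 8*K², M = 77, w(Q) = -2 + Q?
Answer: 50653/77 ≈ 657.83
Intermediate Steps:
n(L) = (51 + L)/(2*L) (n(L) = (51 + L)/((2*L)) = (51 + L)*(1/(2*L)) = (51 + L)/(2*L))
B(w(11)) + n(M) = (-2 + 11)*(1 + 8*(-2 + 11)) + (½)*(51 + 77)/77 = 9*(1 + 8*9) + (½)*(1/77)*128 = 9*(1 + 72) + 64/77 = 9*73 + 64/77 = 657 + 64/77 = 50653/77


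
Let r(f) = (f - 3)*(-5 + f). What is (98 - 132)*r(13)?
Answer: -2720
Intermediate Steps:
r(f) = (-5 + f)*(-3 + f) (r(f) = (-3 + f)*(-5 + f) = (-5 + f)*(-3 + f))
(98 - 132)*r(13) = (98 - 132)*(15 + 13**2 - 8*13) = -34*(15 + 169 - 104) = -34*80 = -2720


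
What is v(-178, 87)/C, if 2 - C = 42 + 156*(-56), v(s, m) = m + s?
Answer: -91/8696 ≈ -0.010465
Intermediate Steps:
C = 8696 (C = 2 - (42 + 156*(-56)) = 2 - (42 - 8736) = 2 - 1*(-8694) = 2 + 8694 = 8696)
v(-178, 87)/C = (87 - 178)/8696 = -91*1/8696 = -91/8696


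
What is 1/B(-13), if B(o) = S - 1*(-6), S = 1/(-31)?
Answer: 31/185 ≈ 0.16757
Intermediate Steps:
S = -1/31 ≈ -0.032258
B(o) = 185/31 (B(o) = -1/31 - 1*(-6) = -1/31 + 6 = 185/31)
1/B(-13) = 1/(185/31) = 31/185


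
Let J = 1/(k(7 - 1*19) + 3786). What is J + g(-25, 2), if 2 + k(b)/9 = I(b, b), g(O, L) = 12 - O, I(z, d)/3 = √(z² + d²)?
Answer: 21564793/582828 - 9*√2/388552 ≈ 37.000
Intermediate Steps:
I(z, d) = 3*√(d² + z²) (I(z, d) = 3*√(z² + d²) = 3*√(d² + z²))
k(b) = -18 + 27*√2*√(b²) (k(b) = -18 + 9*(3*√(b² + b²)) = -18 + 9*(3*√(2*b²)) = -18 + 9*(3*(√2*√(b²))) = -18 + 9*(3*√2*√(b²)) = -18 + 27*√2*√(b²))
J = 1/(3768 + 324*√2) (J = 1/((-18 + 27*√2*√((7 - 1*19)²)) + 3786) = 1/((-18 + 27*√2*√((7 - 19)²)) + 3786) = 1/((-18 + 27*√2*√((-12)²)) + 3786) = 1/((-18 + 27*√2*√144) + 3786) = 1/((-18 + 27*√2*12) + 3786) = 1/((-18 + 324*√2) + 3786) = 1/(3768 + 324*√2) ≈ 0.00023662)
J + g(-25, 2) = (157/582828 - 9*√2/388552) + (12 - 1*(-25)) = (157/582828 - 9*√2/388552) + (12 + 25) = (157/582828 - 9*√2/388552) + 37 = 21564793/582828 - 9*√2/388552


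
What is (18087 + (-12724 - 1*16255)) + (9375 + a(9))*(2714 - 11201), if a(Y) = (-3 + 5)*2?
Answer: -79610465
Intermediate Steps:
a(Y) = 4 (a(Y) = 2*2 = 4)
(18087 + (-12724 - 1*16255)) + (9375 + a(9))*(2714 - 11201) = (18087 + (-12724 - 1*16255)) + (9375 + 4)*(2714 - 11201) = (18087 + (-12724 - 16255)) + 9379*(-8487) = (18087 - 28979) - 79599573 = -10892 - 79599573 = -79610465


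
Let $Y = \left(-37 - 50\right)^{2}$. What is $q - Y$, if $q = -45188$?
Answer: $-52757$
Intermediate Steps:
$Y = 7569$ ($Y = \left(-87\right)^{2} = 7569$)
$q - Y = -45188 - 7569 = -52757$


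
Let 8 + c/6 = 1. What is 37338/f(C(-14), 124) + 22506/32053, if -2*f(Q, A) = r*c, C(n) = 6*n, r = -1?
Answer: -56967728/32053 ≈ -1777.3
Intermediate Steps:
c = -42 (c = -48 + 6*1 = -48 + 6 = -42)
f(Q, A) = -21 (f(Q, A) = -(-1)*(-42)/2 = -1/2*42 = -21)
37338/f(C(-14), 124) + 22506/32053 = 37338/(-21) + 22506/32053 = 37338*(-1/21) + 22506*(1/32053) = -1778 + 22506/32053 = -56967728/32053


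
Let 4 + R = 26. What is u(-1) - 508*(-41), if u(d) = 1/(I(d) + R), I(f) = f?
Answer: 437389/21 ≈ 20828.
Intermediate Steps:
R = 22 (R = -4 + 26 = 22)
u(d) = 1/(22 + d) (u(d) = 1/(d + 22) = 1/(22 + d))
u(-1) - 508*(-41) = 1/(22 - 1) - 508*(-41) = 1/21 + 20828 = 437389/21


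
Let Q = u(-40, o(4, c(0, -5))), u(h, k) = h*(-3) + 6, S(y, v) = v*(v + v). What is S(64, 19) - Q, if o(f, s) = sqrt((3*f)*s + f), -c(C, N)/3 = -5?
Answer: 596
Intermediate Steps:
c(C, N) = 15 (c(C, N) = -3*(-5) = 15)
S(y, v) = 2*v**2 (S(y, v) = v*(2*v) = 2*v**2)
o(f, s) = sqrt(f + 3*f*s) (o(f, s) = sqrt(3*f*s + f) = sqrt(f + 3*f*s))
u(h, k) = 6 - 3*h (u(h, k) = -3*h + 6 = 6 - 3*h)
Q = 126 (Q = 6 - 3*(-40) = 6 + 120 = 126)
S(64, 19) - Q = 2*19**2 - 1*126 = 2*361 - 126 = 722 - 126 = 596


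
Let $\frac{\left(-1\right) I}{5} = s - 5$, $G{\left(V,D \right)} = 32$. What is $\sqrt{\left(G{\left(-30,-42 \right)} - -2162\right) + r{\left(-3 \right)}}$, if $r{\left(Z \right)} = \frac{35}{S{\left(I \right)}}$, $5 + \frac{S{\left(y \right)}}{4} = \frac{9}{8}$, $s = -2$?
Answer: $\frac{2 \sqrt{526566}}{31} \approx 46.816$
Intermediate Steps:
$I = 35$ ($I = - 5 \left(-2 - 5\right) = \left(-5\right) \left(-7\right) = 35$)
$S{\left(y \right)} = - \frac{31}{2}$ ($S{\left(y \right)} = -20 + 4 \cdot \frac{9}{8} = -20 + \frac{9}{2} = - \frac{31}{2}$)
$r{\left(Z \right)} = - \frac{70}{31}$ ($r{\left(Z \right)} = \frac{35}{- \frac{31}{2}} = 35 \left(- \frac{2}{31}\right) = - \frac{70}{31}$)
$\sqrt{\left(G{\left(-30,-42 \right)} - -2162\right) + r{\left(-3 \right)}} = \sqrt{\left(32 - -2162\right) - \frac{70}{31}} = \sqrt{\left(32 + 2162\right) - \frac{70}{31}} = \sqrt{2194 - \frac{70}{31}} = \sqrt{\frac{67944}{31}} = \frac{2 \sqrt{526566}}{31}$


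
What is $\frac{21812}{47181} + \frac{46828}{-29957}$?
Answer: $- \frac{1555969784}{1413401217} \approx -1.1009$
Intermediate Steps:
$\frac{21812}{47181} + \frac{46828}{-29957} = 21812 \cdot \frac{1}{47181} + 46828 \left(- \frac{1}{29957}\right) = \frac{21812}{47181} - \frac{46828}{29957} = - \frac{1555969784}{1413401217}$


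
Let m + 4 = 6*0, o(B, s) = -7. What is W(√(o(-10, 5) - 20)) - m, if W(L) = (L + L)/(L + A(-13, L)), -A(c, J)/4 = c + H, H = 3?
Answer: 6562/1627 + 240*I*√3/1627 ≈ 4.0332 + 0.2555*I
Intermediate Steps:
A(c, J) = -12 - 4*c (A(c, J) = -4*(c + 3) = -4*(3 + c) = -12 - 4*c)
m = -4 (m = -4 + 6*0 = -4 + 0 = -4)
W(L) = 2*L/(40 + L) (W(L) = (L + L)/(L + (-12 - 4*(-13))) = (2*L)/(L + (-12 + 52)) = (2*L)/(L + 40) = (2*L)/(40 + L) = 2*L/(40 + L))
W(√(o(-10, 5) - 20)) - m = 2*√(-7 - 20)/(40 + √(-7 - 20)) - 1*(-4) = 2*√(-27)/(40 + √(-27)) + 4 = 2*(3*I*√3)/(40 + 3*I*√3) + 4 = 6*I*√3/(40 + 3*I*√3) + 4 = 4 + 6*I*√3/(40 + 3*I*√3)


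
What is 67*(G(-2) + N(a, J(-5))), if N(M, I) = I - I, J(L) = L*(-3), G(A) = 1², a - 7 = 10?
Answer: 67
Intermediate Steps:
a = 17 (a = 7 + 10 = 17)
G(A) = 1
J(L) = -3*L
N(M, I) = 0
67*(G(-2) + N(a, J(-5))) = 67*(1 + 0) = 67*1 = 67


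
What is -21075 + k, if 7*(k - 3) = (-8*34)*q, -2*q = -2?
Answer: -147776/7 ≈ -21111.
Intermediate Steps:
q = 1 (q = -½*(-2) = 1)
k = -251/7 (k = 3 + (-8*34*1)/7 = 3 + (-272*1)/7 = 3 + (⅐)*(-272) = 3 - 272/7 = -251/7 ≈ -35.857)
-21075 + k = -21075 - 251/7 = -147776/7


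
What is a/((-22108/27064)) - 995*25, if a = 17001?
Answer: -252512891/5527 ≈ -45687.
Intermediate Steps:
a/((-22108/27064)) - 995*25 = 17001/((-22108/27064)) - 995*25 = 17001/((-22108*1/27064)) - 24875 = 17001/(-5527/6766) - 24875 = 17001*(-6766/5527) - 24875 = -115028766/5527 - 24875 = -252512891/5527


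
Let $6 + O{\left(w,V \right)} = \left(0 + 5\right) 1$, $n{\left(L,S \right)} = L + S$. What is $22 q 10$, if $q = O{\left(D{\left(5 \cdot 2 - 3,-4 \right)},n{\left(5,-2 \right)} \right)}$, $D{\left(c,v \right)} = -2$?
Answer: $-220$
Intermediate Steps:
$O{\left(w,V \right)} = -1$ ($O{\left(w,V \right)} = -6 + \left(0 + 5\right) 1 = -6 + 5 \cdot 1 = -6 + 5 = -1$)
$q = -1$
$22 q 10 = 22 \left(-1\right) 10 = \left(-22\right) 10 = -220$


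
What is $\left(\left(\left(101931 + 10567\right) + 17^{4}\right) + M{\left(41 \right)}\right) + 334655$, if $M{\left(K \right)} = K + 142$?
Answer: $530857$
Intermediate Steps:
$M{\left(K \right)} = 142 + K$
$\left(\left(\left(101931 + 10567\right) + 17^{4}\right) + M{\left(41 \right)}\right) + 334655 = \left(\left(\left(101931 + 10567\right) + 17^{4}\right) + \left(142 + 41\right)\right) + 334655 = \left(\left(112498 + 83521\right) + 183\right) + 334655 = \left(196019 + 183\right) + 334655 = 196202 + 334655 = 530857$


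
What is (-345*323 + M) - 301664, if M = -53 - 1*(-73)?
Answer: -413079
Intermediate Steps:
M = 20 (M = -53 + 73 = 20)
(-345*323 + M) - 301664 = (-345*323 + 20) - 301664 = (-111435 + 20) - 301664 = -111415 - 301664 = -413079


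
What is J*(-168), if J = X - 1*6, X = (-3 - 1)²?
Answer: -1680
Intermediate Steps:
X = 16 (X = (-4)² = 16)
J = 10 (J = 16 - 1*6 = 16 - 6 = 10)
J*(-168) = 10*(-168) = -1680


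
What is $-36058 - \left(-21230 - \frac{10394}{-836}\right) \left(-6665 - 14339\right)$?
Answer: $- \frac{93149175508}{209} \approx -4.4569 \cdot 10^{8}$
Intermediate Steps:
$-36058 - \left(-21230 - \frac{10394}{-836}\right) \left(-6665 - 14339\right) = -36058 - \left(-21230 - - \frac{5197}{418}\right) \left(-21004\right) = -36058 - \left(-21230 + \frac{5197}{418}\right) \left(-21004\right) = -36058 - \left(- \frac{8868943}{418}\right) \left(-21004\right) = -36058 - \frac{93141639386}{209} = - \frac{93149175508}{209}$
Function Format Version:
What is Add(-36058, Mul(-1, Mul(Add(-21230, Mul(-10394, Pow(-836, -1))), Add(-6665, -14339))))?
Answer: Rational(-93149175508, 209) ≈ -4.4569e+8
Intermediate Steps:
Add(-36058, Mul(-1, Mul(Add(-21230, Mul(-10394, Pow(-836, -1))), Add(-6665, -14339)))) = Add(-36058, Mul(-1, Mul(Add(-21230, Mul(-10394, Rational(-1, 836))), -21004))) = Add(-36058, Mul(-1, Mul(Add(-21230, Rational(5197, 418)), -21004))) = Add(-36058, Mul(-1, Mul(Rational(-8868943, 418), -21004))) = Add(-36058, Mul(-1, Rational(93141639386, 209))) = Add(-36058, Rational(-93141639386, 209)) = Rational(-93149175508, 209)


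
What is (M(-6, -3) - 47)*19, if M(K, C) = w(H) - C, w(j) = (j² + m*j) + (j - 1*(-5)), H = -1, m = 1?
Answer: -760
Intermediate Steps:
w(j) = 5 + j² + 2*j (w(j) = (j² + 1*j) + (j - 1*(-5)) = (j² + j) + (j + 5) = (j + j²) + (5 + j) = 5 + j² + 2*j)
M(K, C) = 4 - C (M(K, C) = (5 + (-1)² + 2*(-1)) - C = (5 + 1 - 2) - C = 4 - C)
(M(-6, -3) - 47)*19 = ((4 - 1*(-3)) - 47)*19 = ((4 + 3) - 47)*19 = (7 - 47)*19 = -40*19 = -760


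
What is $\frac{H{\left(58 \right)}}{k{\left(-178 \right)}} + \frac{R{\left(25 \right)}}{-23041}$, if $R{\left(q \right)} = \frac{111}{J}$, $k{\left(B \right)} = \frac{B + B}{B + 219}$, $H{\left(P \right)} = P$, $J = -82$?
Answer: $- \frac{561607915}{84076609} \approx -6.6797$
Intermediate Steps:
$k{\left(B \right)} = \frac{2 B}{219 + B}$
$R{\left(q \right)} = - \frac{111}{82}$ ($R{\left(q \right)} = \frac{111}{-82} = 111 \left(- \frac{1}{82}\right) = - \frac{111}{82}$)
$\frac{H{\left(58 \right)}}{k{\left(-178 \right)}} + \frac{R{\left(25 \right)}}{-23041} = \frac{58}{2 \left(-178\right) \frac{1}{219 - 178}} - \frac{111}{82 \left(-23041\right)} = \frac{58}{2 \left(-178\right) \frac{1}{41}} - - \frac{111}{1889362} = \frac{58}{2 \left(-178\right) \frac{1}{41}} + \frac{111}{1889362} = \frac{58}{- \frac{356}{41}} + \frac{111}{1889362} = 58 \left(- \frac{41}{356}\right) + \frac{111}{1889362} = - \frac{1189}{178} + \frac{111}{1889362} = - \frac{561607915}{84076609}$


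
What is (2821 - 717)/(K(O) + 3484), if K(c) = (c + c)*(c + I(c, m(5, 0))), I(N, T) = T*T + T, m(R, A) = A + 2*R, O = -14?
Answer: 526/199 ≈ 2.6432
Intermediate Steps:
I(N, T) = T + T**2 (I(N, T) = T**2 + T = T + T**2)
K(c) = 2*c*(110 + c) (K(c) = (c + c)*(c + (0 + 2*5)*(1 + (0 + 2*5))) = (2*c)*(c + (0 + 10)*(1 + (0 + 10))) = (2*c)*(c + 10*(1 + 10)) = (2*c)*(c + 10*11) = (2*c)*(c + 110) = (2*c)*(110 + c) = 2*c*(110 + c))
(2821 - 717)/(K(O) + 3484) = (2821 - 717)/(2*(-14)*(110 - 14) + 3484) = 2104/(2*(-14)*96 + 3484) = 2104/(-2688 + 3484) = 2104/796 = 2104*(1/796) = 526/199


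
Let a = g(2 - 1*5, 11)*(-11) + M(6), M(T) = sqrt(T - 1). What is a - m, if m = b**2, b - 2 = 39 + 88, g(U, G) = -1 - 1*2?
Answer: -16608 + sqrt(5) ≈ -16606.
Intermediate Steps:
M(T) = sqrt(-1 + T)
g(U, G) = -3 (g(U, G) = -1 - 2 = -3)
b = 129 (b = 2 + (39 + 88) = 2 + 127 = 129)
m = 16641 (m = 129**2 = 16641)
a = 33 + sqrt(5) (a = -3*(-11) + sqrt(-1 + 6) = 33 + sqrt(5) ≈ 35.236)
a - m = (33 + sqrt(5)) - 1*16641 = (33 + sqrt(5)) - 16641 = -16608 + sqrt(5)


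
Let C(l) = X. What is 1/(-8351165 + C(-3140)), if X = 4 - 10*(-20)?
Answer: -1/8350961 ≈ -1.1975e-7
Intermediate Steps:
X = 204 (X = 4 + 200 = 204)
C(l) = 204
1/(-8351165 + C(-3140)) = 1/(-8351165 + 204) = 1/(-8350961) = -1/8350961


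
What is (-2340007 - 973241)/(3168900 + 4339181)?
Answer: -3313248/7508081 ≈ -0.44129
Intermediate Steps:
(-2340007 - 973241)/(3168900 + 4339181) = -3313248/7508081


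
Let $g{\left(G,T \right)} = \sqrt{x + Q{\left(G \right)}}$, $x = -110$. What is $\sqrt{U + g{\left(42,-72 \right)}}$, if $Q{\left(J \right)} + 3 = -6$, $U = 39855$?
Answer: $\sqrt{39855 + i \sqrt{119}} \approx 199.64 + 0.027 i$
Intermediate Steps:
$Q{\left(J \right)} = -9$ ($Q{\left(J \right)} = -3 - 6 = -9$)
$g{\left(G,T \right)} = i \sqrt{119}$ ($g{\left(G,T \right)} = \sqrt{-110 - 9} = \sqrt{-119} = i \sqrt{119}$)
$\sqrt{U + g{\left(42,-72 \right)}} = \sqrt{39855 + i \sqrt{119}}$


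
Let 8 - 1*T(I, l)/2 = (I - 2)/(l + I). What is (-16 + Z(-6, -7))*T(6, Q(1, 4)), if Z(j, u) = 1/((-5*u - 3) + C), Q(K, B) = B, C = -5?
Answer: -32756/135 ≈ -242.64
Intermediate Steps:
Z(j, u) = 1/(-8 - 5*u) (Z(j, u) = 1/((-5*u - 3) - 5) = 1/((-3 - 5*u) - 5) = 1/(-8 - 5*u))
T(I, l) = 16 - 2*(-2 + I)/(I + l) (T(I, l) = 16 - 2*(I - 2)/(l + I) = 16 - 2*(-2 + I)/(I + l))
(-16 + Z(-6, -7))*T(6, Q(1, 4)) = (-16 - 1/(8 + 5*(-7)))*(2*(2 + 7*6 + 8*4)/(6 + 4)) = (-16 - 1/(8 - 35))*(2*(2 + 42 + 32)/10) = (-16 - 1/(-27))*(2*(⅒)*76) = (-16 - 1*(-1/27))*(76/5) = (-16 + 1/27)*(76/5) = -431/27*76/5 = -32756/135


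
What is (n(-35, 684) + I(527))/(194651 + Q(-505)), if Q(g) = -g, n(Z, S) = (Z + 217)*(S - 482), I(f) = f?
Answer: 37291/195156 ≈ 0.19108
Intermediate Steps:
n(Z, S) = (-482 + S)*(217 + Z) (n(Z, S) = (217 + Z)*(-482 + S) = (-482 + S)*(217 + Z))
(n(-35, 684) + I(527))/(194651 + Q(-505)) = ((-104594 - 482*(-35) + 217*684 + 684*(-35)) + 527)/(194651 - 1*(-505)) = ((-104594 + 16870 + 148428 - 23940) + 527)/(194651 + 505) = (36764 + 527)/195156 = 37291*(1/195156) = 37291/195156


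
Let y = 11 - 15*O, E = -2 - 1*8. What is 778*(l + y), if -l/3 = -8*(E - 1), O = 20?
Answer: -430234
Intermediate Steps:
E = -10 (E = -2 - 8 = -10)
y = -289 (y = 11 - 15*20 = 11 - 300 = -289)
l = -264 (l = -(-24)*(-10 - 1) = -(-24)*(-11) = -3*88 = -264)
778*(l + y) = 778*(-264 - 289) = 778*(-553) = -430234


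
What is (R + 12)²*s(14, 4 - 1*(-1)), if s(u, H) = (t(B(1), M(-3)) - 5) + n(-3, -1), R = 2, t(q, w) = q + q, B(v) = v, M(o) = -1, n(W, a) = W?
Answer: -1176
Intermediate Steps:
t(q, w) = 2*q
s(u, H) = -6 (s(u, H) = (2*1 - 5) - 3 = (2 - 5) - 3 = -3 - 3 = -6)
(R + 12)²*s(14, 4 - 1*(-1)) = (2 + 12)²*(-6) = 14²*(-6) = 196*(-6) = -1176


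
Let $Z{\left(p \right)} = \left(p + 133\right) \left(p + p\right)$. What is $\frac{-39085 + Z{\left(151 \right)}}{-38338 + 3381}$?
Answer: $- \frac{3591}{2689} \approx -1.3354$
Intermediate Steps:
$Z{\left(p \right)} = 2 p \left(133 + p\right)$ ($Z{\left(p \right)} = \left(133 + p\right) 2 p = 2 p \left(133 + p\right)$)
$\frac{-39085 + Z{\left(151 \right)}}{-38338 + 3381} = \frac{-39085 + 2 \cdot 151 \left(133 + 151\right)}{-38338 + 3381} = \frac{-39085 + 2 \cdot 151 \cdot 284}{-34957} = \left(-39085 + 85768\right) \left(- \frac{1}{34957}\right) = 46683 \left(- \frac{1}{34957}\right) = - \frac{3591}{2689}$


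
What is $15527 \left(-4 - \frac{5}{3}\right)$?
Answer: $- \frac{263959}{3} \approx -87986.0$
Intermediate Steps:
$15527 \left(-4 - \frac{5}{3}\right) = 15527 \left(- \frac{17}{3}\right) = - \frac{263959}{3}$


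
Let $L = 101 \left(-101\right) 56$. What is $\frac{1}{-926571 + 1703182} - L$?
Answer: $\frac{443643693417}{776611} \approx 5.7126 \cdot 10^{5}$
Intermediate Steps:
$L = -571256$ ($L = \left(-10201\right) 56 = -571256$)
$\frac{1}{-926571 + 1703182} - L = \frac{1}{-926571 + 1703182} - -571256 = \frac{1}{776611} + 571256 = \frac{443643693417}{776611}$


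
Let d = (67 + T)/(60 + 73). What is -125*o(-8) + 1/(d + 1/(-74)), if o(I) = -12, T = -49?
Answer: 1808342/1199 ≈ 1508.2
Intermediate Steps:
d = 18/133 (d = (67 - 49)/(60 + 73) = 18/133 ≈ 0.13534)
-125*o(-8) + 1/(d + 1/(-74)) = -125*(-12) + 1/(18/133 + 1/(-74)) = 1500 + 1/(18/133 - 1/74) = 1500 + 1/(1199/9842) = 1500 + 9842/1199 = 1808342/1199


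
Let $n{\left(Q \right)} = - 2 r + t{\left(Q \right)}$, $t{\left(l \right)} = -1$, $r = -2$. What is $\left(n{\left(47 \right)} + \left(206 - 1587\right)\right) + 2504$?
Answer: $1126$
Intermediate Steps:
$n{\left(Q \right)} = 3$ ($n{\left(Q \right)} = \left(-2\right) \left(-2\right) - 1 = 4 - 1 = 3$)
$\left(n{\left(47 \right)} + \left(206 - 1587\right)\right) + 2504 = \left(3 + \left(206 - 1587\right)\right) + 2504 = \left(3 - 1381\right) + 2504 = -1378 + 2504 = 1126$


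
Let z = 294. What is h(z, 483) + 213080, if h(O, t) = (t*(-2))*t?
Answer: -253498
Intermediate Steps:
h(O, t) = -2*t² (h(O, t) = (-2*t)*t = -2*t²)
h(z, 483) + 213080 = -2*483² + 213080 = -2*233289 + 213080 = -466578 + 213080 = -253498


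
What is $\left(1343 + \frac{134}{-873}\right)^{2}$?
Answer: $\frac{1374299013025}{762129} \approx 1.8032 \cdot 10^{6}$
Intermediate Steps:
$\left(1343 + \frac{134}{-873}\right)^{2} = \left(1343 + 134 \left(- \frac{1}{873}\right)\right)^{2} = \left(1343 - \frac{134}{873}\right)^{2} = \left(\frac{1172305}{873}\right)^{2} = \frac{1374299013025}{762129}$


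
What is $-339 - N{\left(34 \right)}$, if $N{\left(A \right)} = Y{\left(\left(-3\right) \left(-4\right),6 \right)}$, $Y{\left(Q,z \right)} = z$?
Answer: $-345$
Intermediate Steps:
$N{\left(A \right)} = 6$
$-339 - N{\left(34 \right)} = -339 - 6 = -345$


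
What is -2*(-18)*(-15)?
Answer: -540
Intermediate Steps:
-2*(-18)*(-15) = 36*(-15) = -540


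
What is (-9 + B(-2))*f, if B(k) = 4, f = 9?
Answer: -45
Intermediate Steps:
(-9 + B(-2))*f = (-9 + 4)*9 = -5*9 = -45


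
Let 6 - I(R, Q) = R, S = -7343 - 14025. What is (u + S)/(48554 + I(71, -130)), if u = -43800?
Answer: -65168/48489 ≈ -1.3440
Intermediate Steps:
S = -21368
I(R, Q) = 6 - R
(u + S)/(48554 + I(71, -130)) = (-43800 - 21368)/(48554 + (6 - 1*71)) = -65168/(48554 + (6 - 71)) = -65168/(48554 - 65) = -65168/48489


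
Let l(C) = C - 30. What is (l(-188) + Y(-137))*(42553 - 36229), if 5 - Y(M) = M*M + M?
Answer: -119175780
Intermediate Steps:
Y(M) = 5 - M - M² (Y(M) = 5 - (M*M + M) = 5 - (M² + M) = 5 - (M + M²) = 5 + (-M - M²) = 5 - M - M²)
l(C) = -30 + C
(l(-188) + Y(-137))*(42553 - 36229) = ((-30 - 188) + (5 - 1*(-137) - 1*(-137)²))*(42553 - 36229) = (-218 + (5 + 137 - 1*18769))*6324 = (-218 + (5 + 137 - 18769))*6324 = (-218 - 18627)*6324 = -18845*6324 = -119175780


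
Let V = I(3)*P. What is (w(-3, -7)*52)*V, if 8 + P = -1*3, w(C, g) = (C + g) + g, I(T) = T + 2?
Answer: 48620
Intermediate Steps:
I(T) = 2 + T
w(C, g) = C + 2*g
P = -11 (P = -8 - 1*3 = -8 - 3 = -11)
V = -55 (V = (2 + 3)*(-11) = 5*(-11) = -55)
(w(-3, -7)*52)*V = ((-3 + 2*(-7))*52)*(-55) = ((-3 - 14)*52)*(-55) = -17*52*(-55) = -884*(-55) = 48620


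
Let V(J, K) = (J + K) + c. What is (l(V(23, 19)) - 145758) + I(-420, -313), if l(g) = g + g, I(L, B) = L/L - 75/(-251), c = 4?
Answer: -36561840/251 ≈ -1.4566e+5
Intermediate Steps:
I(L, B) = 326/251 (I(L, B) = 1 - 75*(-1/251) = 1 + 75/251 = 326/251)
V(J, K) = 4 + J + K (V(J, K) = (J + K) + 4 = 4 + J + K)
l(g) = 2*g
(l(V(23, 19)) - 145758) + I(-420, -313) = (2*(4 + 23 + 19) - 145758) + 326/251 = (2*46 - 145758) + 326/251 = (92 - 145758) + 326/251 = -145666 + 326/251 = -36561840/251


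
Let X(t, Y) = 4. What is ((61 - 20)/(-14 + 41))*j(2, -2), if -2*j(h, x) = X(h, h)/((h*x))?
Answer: 41/54 ≈ 0.75926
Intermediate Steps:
j(h, x) = -2/(h*x)
((61 - 20)/(-14 + 41))*j(2, -2) = ((61 - 20)/(-14 + 41))*(-2/(2*(-2))) = (41/27)*(-2*½*(-½)) = (41*(1/27))*(½) = (41/27)*(½) = 41/54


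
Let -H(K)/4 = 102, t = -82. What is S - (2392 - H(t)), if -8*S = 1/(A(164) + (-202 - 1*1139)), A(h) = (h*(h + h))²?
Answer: -64816145475201/23148623384 ≈ -2800.0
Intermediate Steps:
H(K) = -408 (H(K) = -4*102 = -408)
A(h) = 4*h⁴ (A(h) = (h*(2*h))² = (2*h²)² = 4*h⁴)
S = -1/23148623384 (S = -1/(8*(4*164⁴ + (-202 - 1*1139))) = -1/(8*(4*723394816 + (-202 - 1139))) = -1/(8*(2893579264 - 1341)) = -⅛/2893577923 = -⅛*1/2893577923 = -1/23148623384 ≈ -4.3199e-11)
S - (2392 - H(t)) = -1/23148623384 - (2392 - 1*(-408)) = -1/23148623384 - (2392 + 408) = -1/23148623384 - 1*2800 = -1/23148623384 - 2800 = -64816145475201/23148623384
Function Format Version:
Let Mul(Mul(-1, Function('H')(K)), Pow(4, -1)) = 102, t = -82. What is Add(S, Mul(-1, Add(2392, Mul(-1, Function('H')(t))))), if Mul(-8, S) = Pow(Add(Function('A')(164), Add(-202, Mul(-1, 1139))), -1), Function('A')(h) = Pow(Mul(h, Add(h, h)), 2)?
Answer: Rational(-64816145475201, 23148623384) ≈ -2800.0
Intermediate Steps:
Function('H')(K) = -408 (Function('H')(K) = Mul(-4, 102) = -408)
Function('A')(h) = Mul(4, Pow(h, 4)) (Function('A')(h) = Pow(Mul(h, Mul(2, h)), 2) = Pow(Mul(2, Pow(h, 2)), 2) = Mul(4, Pow(h, 4)))
S = Rational(-1, 23148623384) (S = Mul(Rational(-1, 8), Pow(Add(Mul(4, Pow(164, 4)), Add(-202, Mul(-1, 1139))), -1)) = Mul(Rational(-1, 8), Pow(Add(Mul(4, 723394816), Add(-202, -1139)), -1)) = Mul(Rational(-1, 8), Pow(Add(2893579264, -1341), -1)) = Mul(Rational(-1, 8), Pow(2893577923, -1)) = Mul(Rational(-1, 8), Rational(1, 2893577923)) = Rational(-1, 23148623384) ≈ -4.3199e-11)
Add(S, Mul(-1, Add(2392, Mul(-1, Function('H')(t))))) = Add(Rational(-1, 23148623384), Mul(-1, Add(2392, Mul(-1, -408)))) = Add(Rational(-1, 23148623384), Mul(-1, Add(2392, 408))) = Add(Rational(-1, 23148623384), Mul(-1, 2800)) = Add(Rational(-1, 23148623384), -2800) = Rational(-64816145475201, 23148623384)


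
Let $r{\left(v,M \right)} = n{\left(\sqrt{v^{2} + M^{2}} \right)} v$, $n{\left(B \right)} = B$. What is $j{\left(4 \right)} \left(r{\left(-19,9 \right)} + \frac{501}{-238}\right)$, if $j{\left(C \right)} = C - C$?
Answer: $0$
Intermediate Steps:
$j{\left(C \right)} = 0$
$r{\left(v,M \right)} = v \sqrt{M^{2} + v^{2}}$ ($r{\left(v,M \right)} = \sqrt{v^{2} + M^{2}} v = \sqrt{M^{2} + v^{2}} v = v \sqrt{M^{2} + v^{2}}$)
$j{\left(4 \right)} \left(r{\left(-19,9 \right)} + \frac{501}{-238}\right) = 0 \left(- 19 \sqrt{9^{2} + \left(-19\right)^{2}} + \frac{501}{-238}\right) = 0 \left(- 19 \sqrt{81 + 361} + 501 \left(- \frac{1}{238}\right)\right) = 0 \left(- 19 \sqrt{442} - \frac{501}{238}\right) = 0 \left(- \frac{501}{238} - 19 \sqrt{442}\right) = 0$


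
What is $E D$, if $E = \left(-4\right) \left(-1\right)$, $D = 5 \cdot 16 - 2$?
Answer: $312$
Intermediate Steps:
$D = 78$ ($D = 80 - 2 = 78$)
$E = 4$
$E D = 4 \cdot 78 = 312$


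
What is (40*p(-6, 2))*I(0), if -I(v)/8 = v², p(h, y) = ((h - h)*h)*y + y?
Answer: 0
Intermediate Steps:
p(h, y) = y (p(h, y) = (0*h)*y + y = 0*y + y = 0 + y = y)
I(v) = -8*v²
(40*p(-6, 2))*I(0) = (40*2)*(-8*0²) = 80*(-8*0) = 80*0 = 0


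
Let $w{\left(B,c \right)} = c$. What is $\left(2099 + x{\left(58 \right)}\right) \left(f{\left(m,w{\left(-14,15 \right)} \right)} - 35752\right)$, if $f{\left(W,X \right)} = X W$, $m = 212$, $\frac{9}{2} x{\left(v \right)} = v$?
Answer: $- \frac{619096004}{9} \approx -6.8788 \cdot 10^{7}$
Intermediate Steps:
$x{\left(v \right)} = \frac{2 v}{9}$
$f{\left(W,X \right)} = W X$
$\left(2099 + x{\left(58 \right)}\right) \left(f{\left(m,w{\left(-14,15 \right)} \right)} - 35752\right) = \left(2099 + \frac{2}{9} \cdot 58\right) \left(212 \cdot 15 - 35752\right) = \left(2099 + \frac{116}{9}\right) \left(3180 - 35752\right) = \frac{19007}{9} \left(-32572\right) = - \frac{619096004}{9}$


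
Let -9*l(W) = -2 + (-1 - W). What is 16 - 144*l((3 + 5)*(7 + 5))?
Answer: -1568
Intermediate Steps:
l(W) = ⅓ + W/9 (l(W) = -(-2 + (-1 - W))/9 = -(-3 - W)/9 = ⅓ + W/9)
16 - 144*l((3 + 5)*(7 + 5)) = 16 - 144*(⅓ + ((3 + 5)*(7 + 5))/9) = 16 - 144*(⅓ + (8*12)/9) = 16 - 144*(⅓ + (⅑)*96) = 16 - 144*(⅓ + 32/3) = 16 - 144*11 = 16 - 1584 = -1568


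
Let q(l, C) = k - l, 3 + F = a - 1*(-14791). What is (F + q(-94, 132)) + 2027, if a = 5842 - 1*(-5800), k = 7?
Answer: 28558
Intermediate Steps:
a = 11642 (a = 5842 + 5800 = 11642)
F = 26430 (F = -3 + (11642 - 1*(-14791)) = -3 + (11642 + 14791) = -3 + 26433 = 26430)
q(l, C) = 7 - l
(F + q(-94, 132)) + 2027 = (26430 + (7 - 1*(-94))) + 2027 = (26430 + (7 + 94)) + 2027 = (26430 + 101) + 2027 = 26531 + 2027 = 28558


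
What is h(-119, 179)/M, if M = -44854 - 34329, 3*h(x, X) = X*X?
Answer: -32041/237549 ≈ -0.13488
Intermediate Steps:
h(x, X) = X²/3 (h(x, X) = (X*X)/3 = X²/3)
M = -79183
h(-119, 179)/M = ((⅓)*179²)/(-79183) = ((⅓)*32041)*(-1/79183) = (32041/3)*(-1/79183) = -32041/237549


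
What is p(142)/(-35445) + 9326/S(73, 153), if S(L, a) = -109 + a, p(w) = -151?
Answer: 165283357/779790 ≈ 211.96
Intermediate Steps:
p(142)/(-35445) + 9326/S(73, 153) = -151/(-35445) + 9326/(-109 + 153) = -151*(-1/35445) + 9326/44 = 151/35445 + 9326*(1/44) = 151/35445 + 4663/22 = 165283357/779790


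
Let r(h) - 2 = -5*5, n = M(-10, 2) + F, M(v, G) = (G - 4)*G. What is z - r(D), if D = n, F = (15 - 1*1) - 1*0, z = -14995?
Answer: -14972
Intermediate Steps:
F = 14 (F = (15 - 1) + 0 = 14 + 0 = 14)
M(v, G) = G*(-4 + G) (M(v, G) = (-4 + G)*G = G*(-4 + G))
n = 10 (n = 2*(-4 + 2) + 14 = 2*(-2) + 14 = -4 + 14 = 10)
D = 10
r(h) = -23 (r(h) = 2 - 5*5 = 2 - 25 = -23)
z - r(D) = -14995 - 1*(-23) = -14995 + 23 = -14972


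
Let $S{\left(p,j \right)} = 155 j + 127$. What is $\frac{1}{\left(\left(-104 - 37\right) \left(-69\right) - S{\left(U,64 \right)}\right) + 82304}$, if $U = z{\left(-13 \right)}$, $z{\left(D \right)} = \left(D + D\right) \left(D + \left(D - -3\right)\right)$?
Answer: $\frac{1}{81986} \approx 1.2197 \cdot 10^{-5}$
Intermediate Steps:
$z{\left(D \right)} = 2 D \left(3 + 2 D\right)$ ($z{\left(D \right)} = 2 D \left(D + \left(D + 3\right)\right) = 2 D \left(D + \left(3 + D\right)\right) = 2 D \left(3 + 2 D\right)$)
$U = 598$ ($U = 2 \left(-13\right) \left(3 + 2 \left(-13\right)\right) = 2 \left(-13\right) \left(3 - 26\right) = 2 \left(-13\right) \left(-23\right) = 598$)
$S{\left(p,j \right)} = 127 + 155 j$
$\frac{1}{\left(\left(-104 - 37\right) \left(-69\right) - S{\left(U,64 \right)}\right) + 82304} = \frac{1}{\left(\left(-104 - 37\right) \left(-69\right) - \left(127 + 155 \cdot 64\right)\right) + 82304} = \frac{1}{\left(\left(-141\right) \left(-69\right) - \left(127 + 9920\right)\right) + 82304} = \frac{1}{\left(9729 - 10047\right) + 82304} = \frac{1}{-318 + 82304} = \frac{1}{81986}$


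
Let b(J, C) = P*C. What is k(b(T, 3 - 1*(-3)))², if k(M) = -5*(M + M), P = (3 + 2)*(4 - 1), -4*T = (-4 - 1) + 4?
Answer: 810000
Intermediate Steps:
T = ¼ (T = -((-4 - 1) + 4)/4 = -(-5 + 4)/4 = -¼*(-1) = ¼ ≈ 0.25000)
P = 15 (P = 5*3 = 15)
b(J, C) = 15*C
k(M) = -10*M
k(b(T, 3 - 1*(-3)))² = (-150*(3 - 1*(-3)))² = (-150*(3 + 3))² = (-150*6)² = (-10*90)² = (-900)² = 810000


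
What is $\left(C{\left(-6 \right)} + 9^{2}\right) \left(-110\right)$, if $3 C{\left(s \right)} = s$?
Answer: $-8690$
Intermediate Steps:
$C{\left(s \right)} = \frac{s}{3}$
$\left(C{\left(-6 \right)} + 9^{2}\right) \left(-110\right) = \left(\frac{1}{3} \left(-6\right) + 9^{2}\right) \left(-110\right) = \left(-2 + 81\right) \left(-110\right) = 79 \left(-110\right) = -8690$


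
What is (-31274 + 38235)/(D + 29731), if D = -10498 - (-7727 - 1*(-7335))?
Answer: 6961/19625 ≈ 0.35470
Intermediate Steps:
D = -10106 (D = -10498 - (-7727 + 7335) = -10498 - 1*(-392) = -10498 + 392 = -10106)
(-31274 + 38235)/(D + 29731) = (-31274 + 38235)/(-10106 + 29731) = 6961/19625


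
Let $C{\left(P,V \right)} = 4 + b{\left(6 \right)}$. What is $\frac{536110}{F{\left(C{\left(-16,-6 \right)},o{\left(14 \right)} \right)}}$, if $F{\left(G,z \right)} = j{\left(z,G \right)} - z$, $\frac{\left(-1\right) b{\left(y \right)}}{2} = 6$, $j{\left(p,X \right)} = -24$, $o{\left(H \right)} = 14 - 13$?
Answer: $- \frac{107222}{5} \approx -21444.0$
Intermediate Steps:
$o{\left(H \right)} = 1$
$b{\left(y \right)} = -12$ ($b{\left(y \right)} = \left(-2\right) 6 = -12$)
$C{\left(P,V \right)} = -8$ ($C{\left(P,V \right)} = 4 - 12 = -8$)
$F{\left(G,z \right)} = -24 - z$
$\frac{536110}{F{\left(C{\left(-16,-6 \right)},o{\left(14 \right)} \right)}} = \frac{536110}{-24 - 1} = \frac{536110}{-25} = 536110 \left(- \frac{1}{25}\right) = - \frac{107222}{5}$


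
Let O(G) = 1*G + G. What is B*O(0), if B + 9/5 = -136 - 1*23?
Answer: 0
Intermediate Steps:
O(G) = 2*G (O(G) = G + G = 2*G)
B = -804/5 (B = -9/5 + (-136 - 1*23) = -9/5 + (-136 - 23) = -9/5 - 159 = -804/5 ≈ -160.80)
B*O(0) = -1608*0/5 = -804/5*0 = 0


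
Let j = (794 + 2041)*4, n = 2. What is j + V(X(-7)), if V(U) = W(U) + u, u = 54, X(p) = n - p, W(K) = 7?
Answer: 11401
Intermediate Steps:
X(p) = 2 - p
j = 11340 (j = 2835*4 = 11340)
V(U) = 61 (V(U) = 7 + 54 = 61)
j + V(X(-7)) = 11340 + 61 = 11401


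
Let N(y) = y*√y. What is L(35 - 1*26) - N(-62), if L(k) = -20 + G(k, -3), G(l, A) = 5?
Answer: -15 + 62*I*√62 ≈ -15.0 + 488.19*I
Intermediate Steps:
L(k) = -15 (L(k) = -20 + 5 = -15)
N(y) = y^(3/2)
L(35 - 1*26) - N(-62) = -15 - (-62)^(3/2) = -15 - (-62)*I*√62 = -15 + 62*I*√62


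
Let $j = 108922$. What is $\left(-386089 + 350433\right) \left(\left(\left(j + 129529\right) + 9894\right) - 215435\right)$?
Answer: $-1173438960$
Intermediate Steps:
$\left(-386089 + 350433\right) \left(\left(\left(j + 129529\right) + 9894\right) - 215435\right) = \left(-386089 + 350433\right) \left(\left(\left(108922 + 129529\right) + 9894\right) - 215435\right) = - 35656 \left(\left(238451 + 9894\right) - 215435\right) = - 35656 \left(248345 - 215435\right) = \left(-35656\right) 32910 = -1173438960$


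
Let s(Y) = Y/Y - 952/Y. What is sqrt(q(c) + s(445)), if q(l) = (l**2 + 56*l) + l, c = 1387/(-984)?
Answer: I*sqrt(15242666660615)/437880 ≈ 8.9161*I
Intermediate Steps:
s(Y) = 1 - 952/Y
c = -1387/984 (c = 1387*(-1/984) = -1387/984 ≈ -1.4096)
q(l) = l**2 + 57*l
sqrt(q(c) + s(445)) = sqrt(-1387*(57 - 1387/984)/984 + (-952 + 445)/445) = sqrt(-1387/984*54701/984 + (1/445)*(-507)) = sqrt(-75870287/968256 - 507/445) = sqrt(-34253183507/430873920) = I*sqrt(15242666660615)/437880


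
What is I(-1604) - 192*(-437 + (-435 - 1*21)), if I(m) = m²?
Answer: 2744272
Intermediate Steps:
I(-1604) - 192*(-437 + (-435 - 1*21)) = (-1604)² - 192*(-437 + (-435 - 1*21)) = 2572816 - 192*(-437 + (-435 - 21)) = 2572816 - 192*(-437 - 456) = 2572816 - 192*(-893) = 2572816 - 1*(-171456) = 2572816 + 171456 = 2744272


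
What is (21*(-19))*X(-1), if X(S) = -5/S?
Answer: -1995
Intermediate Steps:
(21*(-19))*X(-1) = (21*(-19))*(-5/(-1)) = -(-1995)*(-1) = -399*5 = -1995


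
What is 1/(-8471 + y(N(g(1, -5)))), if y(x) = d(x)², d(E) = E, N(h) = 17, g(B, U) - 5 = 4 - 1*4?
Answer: -1/8182 ≈ -0.00012222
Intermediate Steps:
g(B, U) = 5 (g(B, U) = 5 + (4 - 1*4) = 5 + (4 - 4) = 5 + 0 = 5)
y(x) = x²
1/(-8471 + y(N(g(1, -5)))) = 1/(-8471 + 17²) = 1/(-8471 + 289) = 1/(-8182) = -1/8182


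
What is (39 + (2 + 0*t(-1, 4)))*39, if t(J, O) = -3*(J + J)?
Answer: 1599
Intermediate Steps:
t(J, O) = -6*J
(39 + (2 + 0*t(-1, 4)))*39 = (39 + (2 + 0*(-6*(-1))))*39 = (39 + (2 + 0*6))*39 = (39 + (2 + 0))*39 = (39 + 2)*39 = 41*39 = 1599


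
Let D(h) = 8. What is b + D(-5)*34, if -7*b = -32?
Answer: 1936/7 ≈ 276.57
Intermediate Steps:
b = 32/7 (b = -⅐*(-32) = 32/7 ≈ 4.5714)
b + D(-5)*34 = 32/7 + 8*34 = 32/7 + 272 = 1936/7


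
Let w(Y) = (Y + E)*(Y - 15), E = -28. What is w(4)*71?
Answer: 18744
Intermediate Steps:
w(Y) = (-28 + Y)*(-15 + Y) (w(Y) = (Y - 28)*(Y - 15) = (-28 + Y)*(-15 + Y))
w(4)*71 = (420 + 4² - 43*4)*71 = (420 + 16 - 172)*71 = 264*71 = 18744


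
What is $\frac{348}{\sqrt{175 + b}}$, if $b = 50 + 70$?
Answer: $\frac{348 \sqrt{295}}{295} \approx 20.261$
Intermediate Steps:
$b = 120$
$\frac{348}{\sqrt{175 + b}} = \frac{348}{\sqrt{175 + 120}} = \frac{348}{\sqrt{295}} = 348 \frac{\sqrt{295}}{295} = \frac{348 \sqrt{295}}{295}$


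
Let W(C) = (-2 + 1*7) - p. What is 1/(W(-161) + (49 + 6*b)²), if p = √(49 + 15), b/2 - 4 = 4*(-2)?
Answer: -½ ≈ -0.50000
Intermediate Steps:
b = -8 (b = 8 + 2*(4*(-2)) = 8 + 2*(-8) = 8 - 16 = -8)
p = 8 (p = √64 = 8)
W(C) = -3 (W(C) = (-2 + 1*7) - 1*8 = (-2 + 7) - 8 = 5 - 8 = -3)
1/(W(-161) + (49 + 6*b)²) = 1/(-3 + (49 + 6*(-8))²) = 1/(-3 + (49 - 48)²) = 1/(-3 + 1²) = 1/(-3 + 1) = 1/(-2) = -½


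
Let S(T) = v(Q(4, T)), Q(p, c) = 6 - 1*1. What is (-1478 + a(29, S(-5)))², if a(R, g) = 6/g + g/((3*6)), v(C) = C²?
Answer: 441383510689/202500 ≈ 2.1797e+6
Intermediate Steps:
Q(p, c) = 5 (Q(p, c) = 6 - 1 = 5)
S(T) = 25 (S(T) = 5² = 25)
a(R, g) = 6/g + g/18
(-1478 + a(29, S(-5)))² = (-1478 + (6/25 + (1/18)*25))² = (-1478 + (6*(1/25) + 25/18))² = (-1478 + (6/25 + 25/18))² = (-1478 + 733/450)² = (-664367/450)² = 441383510689/202500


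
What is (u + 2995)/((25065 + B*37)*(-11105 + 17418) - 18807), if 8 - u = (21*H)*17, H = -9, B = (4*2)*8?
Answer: 3108/86582861 ≈ 3.5896e-5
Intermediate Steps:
B = 64 (B = 8*8 = 64)
u = 3221 (u = 8 - 21*(-9)*17 = 8 - (-189)*17 = 8 - 1*(-3213) = 8 + 3213 = 3221)
(u + 2995)/((25065 + B*37)*(-11105 + 17418) - 18807) = (3221 + 2995)/((25065 + 64*37)*(-11105 + 17418) - 18807) = 6216/((25065 + 2368)*6313 - 18807) = 6216/(27433*6313 - 18807) = 6216/(173184529 - 18807) = 6216/173165722 = 6216*(1/173165722) = 3108/86582861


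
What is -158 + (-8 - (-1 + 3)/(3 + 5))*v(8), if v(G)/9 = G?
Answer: -752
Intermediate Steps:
v(G) = 9*G
-158 + (-8 - (-1 + 3)/(3 + 5))*v(8) = -158 + (-8 - (-1 + 3)/(3 + 5))*(9*8) = -158 + (-8 - 2/8)*72 = -158 + (-8 - 1*1/4)*72 = -158 + (-8 - 1/4)*72 = -158 - 33/4*72 = -158 - 594 = -752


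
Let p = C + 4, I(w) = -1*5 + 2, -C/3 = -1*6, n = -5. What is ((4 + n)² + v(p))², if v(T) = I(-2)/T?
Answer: 361/484 ≈ 0.74587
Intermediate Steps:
C = 18 (C = -(-3)*6 = -3*(-6) = 18)
I(w) = -3 (I(w) = -5 + 2 = -3)
p = 22 (p = 18 + 4 = 22)
v(T) = -3/T
((4 + n)² + v(p))² = ((4 - 5)² - 3/22)² = ((-1)² - 3*1/22)² = (1 - 3/22)² = (19/22)² = 361/484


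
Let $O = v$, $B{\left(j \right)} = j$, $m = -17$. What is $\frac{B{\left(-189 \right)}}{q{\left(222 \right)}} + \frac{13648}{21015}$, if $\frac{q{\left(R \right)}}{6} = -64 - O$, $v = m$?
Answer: $\frac{2606857}{1975410} \approx 1.3197$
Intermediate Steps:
$v = -17$
$O = -17$
$q{\left(R \right)} = -282$ ($q{\left(R \right)} = 6 \left(-64 - -17\right) = 6 \left(-64 + 17\right) = 6 \left(-47\right) = -282$)
$\frac{B{\left(-189 \right)}}{q{\left(222 \right)}} + \frac{13648}{21015} = - \frac{189}{-282} + \frac{13648}{21015} = \left(-189\right) \left(- \frac{1}{282}\right) + 13648 \cdot \frac{1}{21015} = \frac{63}{94} + \frac{13648}{21015} = \frac{2606857}{1975410}$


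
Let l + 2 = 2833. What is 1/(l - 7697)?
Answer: -1/4866 ≈ -0.00020551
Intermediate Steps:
l = 2831 (l = -2 + 2833 = 2831)
1/(l - 7697) = 1/(2831 - 7697) = 1/(-4866) = -1/4866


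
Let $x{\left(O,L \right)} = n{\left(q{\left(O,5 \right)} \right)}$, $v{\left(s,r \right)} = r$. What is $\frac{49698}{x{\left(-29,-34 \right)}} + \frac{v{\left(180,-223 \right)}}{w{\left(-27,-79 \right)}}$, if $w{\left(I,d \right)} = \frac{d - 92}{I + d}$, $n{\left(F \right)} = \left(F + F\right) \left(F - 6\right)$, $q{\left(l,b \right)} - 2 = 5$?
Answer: $\frac{4083713}{1197} \approx 3411.6$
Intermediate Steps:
$q{\left(l,b \right)} = 7$ ($q{\left(l,b \right)} = 2 + 5 = 7$)
$n{\left(F \right)} = 2 F \left(-6 + F\right)$
$w{\left(I,d \right)} = \frac{-92 + d}{I + d}$
$x{\left(O,L \right)} = 14$ ($x{\left(O,L \right)} = 2 \cdot 7 \left(-6 + 7\right) = 2 \cdot 7 \cdot 1 = 14$)
$\frac{49698}{x{\left(-29,-34 \right)}} + \frac{v{\left(180,-223 \right)}}{w{\left(-27,-79 \right)}} = \frac{49698}{14} - \frac{223}{\frac{1}{-27 - 79} \left(-92 - 79\right)} = 49698 \cdot \frac{1}{14} - \frac{223}{\frac{1}{-106} \left(-171\right)} = \frac{24849}{7} - \frac{223}{\left(- \frac{1}{106}\right) \left(-171\right)} = \frac{24849}{7} - \frac{223}{\frac{171}{106}} = \frac{24849}{7} - \frac{23638}{171} = \frac{4083713}{1197}$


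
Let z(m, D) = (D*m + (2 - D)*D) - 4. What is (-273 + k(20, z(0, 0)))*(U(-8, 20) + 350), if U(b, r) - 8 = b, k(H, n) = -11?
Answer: -99400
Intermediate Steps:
z(m, D) = -4 + D*m + D*(2 - D) (z(m, D) = (D*m + D*(2 - D)) - 4 = -4 + D*m + D*(2 - D))
U(b, r) = 8 + b
(-273 + k(20, z(0, 0)))*(U(-8, 20) + 350) = (-273 - 11)*((8 - 8) + 350) = -284*(0 + 350) = -284*350 = -99400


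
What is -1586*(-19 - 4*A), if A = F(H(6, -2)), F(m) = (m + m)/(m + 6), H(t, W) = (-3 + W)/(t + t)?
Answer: 1955538/67 ≈ 29187.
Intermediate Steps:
H(t, W) = (-3 + W)/(2*t) (H(t, W) = (-3 + W)/((2*t)) = (-3 + W)*(1/(2*t)) = (-3 + W)/(2*t))
F(m) = 2*m/(6 + m) (F(m) = (2*m)/(6 + m) = 2*m/(6 + m))
A = -10/67 (A = 2*((1/2)*(-3 - 2)/6)/(6 + (1/2)*(-3 - 2)/6) = 2*((1/2)*(1/6)*(-5))/(6 + (1/2)*(1/6)*(-5)) = 2*(-5/12)/(6 - 5/12) = 2*(-5/12)/(67/12) = 2*(-5/12)*(12/67) = -10/67 ≈ -0.14925)
-1586*(-19 - 4*A) = -1586*(-19 - 4*(-10/67)) = -1586*(-19 + 40/67) = -1586*(-1233/67) = 1955538/67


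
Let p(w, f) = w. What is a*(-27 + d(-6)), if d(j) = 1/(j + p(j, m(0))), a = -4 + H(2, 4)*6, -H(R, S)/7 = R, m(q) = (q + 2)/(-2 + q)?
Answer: 7150/3 ≈ 2383.3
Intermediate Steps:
m(q) = (2 + q)/(-2 + q)
H(R, S) = -7*R
a = -88 (a = -4 - 7*2*6 = -4 - 14*6 = -4 - 84 = -88)
d(j) = 1/(2*j) (d(j) = 1/(j + j) = 1/(2*j))
a*(-27 + d(-6)) = -88*(-27 + (1/2)/(-6)) = -88*(-27 + (1/2)*(-1/6)) = -88*(-27 - 1/12) = -88*(-325/12) = 7150/3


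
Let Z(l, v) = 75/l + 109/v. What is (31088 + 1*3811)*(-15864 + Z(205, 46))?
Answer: -1043980726155/1886 ≈ -5.5354e+8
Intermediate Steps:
(31088 + 1*3811)*(-15864 + Z(205, 46)) = (31088 + 1*3811)*(-15864 + (75/205 + 109/46)) = (31088 + 3811)*(-15864 + (75*(1/205) + 109*(1/46))) = 34899*(-15864 + (15/41 + 109/46)) = 34899*(-15864 + 5159/1886) = 34899*(-29914345/1886) = -1043980726155/1886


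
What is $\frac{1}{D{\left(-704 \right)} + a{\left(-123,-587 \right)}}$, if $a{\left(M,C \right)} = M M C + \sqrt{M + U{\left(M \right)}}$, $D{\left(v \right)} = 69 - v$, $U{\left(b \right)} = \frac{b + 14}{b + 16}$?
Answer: $- \frac{475077325}{4218662892140276} - \frac{i \sqrt{349141}}{4218662892140276} \approx -1.1261 \cdot 10^{-7} - 1.4006 \cdot 10^{-13} i$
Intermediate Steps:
$U{\left(b \right)} = \frac{14 + b}{16 + b}$
$a{\left(M,C \right)} = \sqrt{M + \frac{14 + M}{16 + M}} + C M^{2}$ ($a{\left(M,C \right)} = M M C + \sqrt{M + \frac{14 + M}{16 + M}} = M^{2} C + \sqrt{M + \frac{14 + M}{16 + M}} = C M^{2} + \sqrt{M + \frac{14 + M}{16 + M}} = \sqrt{M + \frac{14 + M}{16 + M}} + C M^{2}$)
$\frac{1}{D{\left(-704 \right)} + a{\left(-123,-587 \right)}} = \frac{1}{\left(69 - -704\right) + \left(\sqrt{\frac{14 - 123 - 123 \left(16 - 123\right)}{16 - 123}} - 587 \left(-123\right)^{2}\right)} = \frac{1}{\left(69 + 704\right) + \left(\sqrt{\frac{14 - 123 - -13161}{-107}} - 8880723\right)} = \frac{1}{773 - \left(8880723 - \sqrt{- \frac{14 - 123 + 13161}{107}}\right)} = \frac{1}{773 - \left(8880723 - \sqrt{\left(- \frac{1}{107}\right) 13052}\right)} = \frac{1}{773 - \left(8880723 - \sqrt{- \frac{13052}{107}}\right)} = \frac{1}{773 - \left(8880723 - \frac{2 i \sqrt{349141}}{107}\right)} = \frac{1}{-8879950 + \frac{2 i \sqrt{349141}}{107}}$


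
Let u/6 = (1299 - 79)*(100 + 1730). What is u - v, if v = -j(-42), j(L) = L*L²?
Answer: 13321512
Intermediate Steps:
j(L) = L³
u = 13395600 (u = 6*((1299 - 79)*(100 + 1730)) = 6*(1220*1830) = 6*2232600 = 13395600)
v = 74088 (v = -1*(-42)³ = -1*(-74088) = 74088)
u - v = 13395600 - 1*74088 = 13395600 - 74088 = 13321512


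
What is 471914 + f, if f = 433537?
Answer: 905451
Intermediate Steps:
471914 + f = 471914 + 433537 = 905451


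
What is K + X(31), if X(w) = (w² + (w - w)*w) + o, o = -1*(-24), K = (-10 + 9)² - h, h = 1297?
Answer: -311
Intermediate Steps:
K = -1296 (K = (-10 + 9)² - 1*1297 = (-1)² - 1297 = 1 - 1297 = -1296)
o = 24
X(w) = 24 + w² (X(w) = (w² + (w - w)*w) + 24 = (w² + 0*w) + 24 = (w² + 0) + 24 = w² + 24 = 24 + w²)
K + X(31) = -1296 + (24 + 31²) = -1296 + (24 + 961) = -1296 + 985 = -311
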